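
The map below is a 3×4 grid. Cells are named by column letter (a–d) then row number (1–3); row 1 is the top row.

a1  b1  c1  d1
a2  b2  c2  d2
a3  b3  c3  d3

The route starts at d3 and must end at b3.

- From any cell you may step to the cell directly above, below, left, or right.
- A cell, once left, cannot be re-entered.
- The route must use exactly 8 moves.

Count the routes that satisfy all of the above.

Need simple routes of exactly 8 moves from d3 to b3 (Manhattan distance 2, so 3 moves are spent on a detour and 3 undoing it).
Branch systematically from the start, pruning whenever the remaining move budget drops below the Manhattan distance to b3 or differs from it in parity. Grouping the completions by first move — via d2: 9; via c3: 5 — and summing: 9 + 5 = 14.
That gives 14 routes.

14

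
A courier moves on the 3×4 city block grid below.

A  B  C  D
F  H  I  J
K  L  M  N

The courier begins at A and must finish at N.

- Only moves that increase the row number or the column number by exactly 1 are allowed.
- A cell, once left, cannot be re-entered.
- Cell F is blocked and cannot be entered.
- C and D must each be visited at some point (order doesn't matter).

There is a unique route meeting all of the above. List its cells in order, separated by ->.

Moves only go right or down, so the column and row indices never decrease.
Route from A: right 3 to D, down 2 to N — 5 moves in all.
Check: all required cells visited.

A -> B -> C -> D -> J -> N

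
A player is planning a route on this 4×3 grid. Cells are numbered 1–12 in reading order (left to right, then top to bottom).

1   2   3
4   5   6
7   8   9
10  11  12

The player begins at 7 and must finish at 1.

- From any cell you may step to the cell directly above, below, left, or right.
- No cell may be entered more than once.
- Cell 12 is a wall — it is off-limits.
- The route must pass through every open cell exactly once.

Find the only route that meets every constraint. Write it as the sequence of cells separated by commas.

Need to visit all 11 open cells exactly once, starting at 7 and ending at 1.
Route from 7: down 1 to 10, right 1 to 11, up 1 to 8, right 1 to 9, up 2 to 3, left 1 to 2, down 1 to 5, left 1 to 4, up 1 to 1 — 10 moves in all.
Check: all 11 open cells covered.

7, 10, 11, 8, 9, 6, 3, 2, 5, 4, 1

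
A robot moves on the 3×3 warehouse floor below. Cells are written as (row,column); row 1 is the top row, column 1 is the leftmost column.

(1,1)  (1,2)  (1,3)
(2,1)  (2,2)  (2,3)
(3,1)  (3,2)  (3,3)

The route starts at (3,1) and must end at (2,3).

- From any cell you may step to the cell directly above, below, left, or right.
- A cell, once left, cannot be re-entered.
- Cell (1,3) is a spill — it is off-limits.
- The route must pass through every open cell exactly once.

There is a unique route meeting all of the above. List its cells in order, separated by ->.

(3,1) -> (2,1) -> (1,1) -> (1,2) -> (2,2) -> (3,2) -> (3,3) -> (2,3)

Need to visit all 8 open cells exactly once, starting at (3,1) and ending at (2,3).
Cell (1,2) has only two open neighbours ((2,2) and (1,1)), so the path must pass straight through it: one of those is the cell it's entered from and the other is where it exits.
Route from (3,1): up 2 to (1,1), right 1 to (1,2), down 2 to (3,2), right 1 to (3,3), up 1 to (2,3) — 7 moves in all.
Check: all 8 open cells covered.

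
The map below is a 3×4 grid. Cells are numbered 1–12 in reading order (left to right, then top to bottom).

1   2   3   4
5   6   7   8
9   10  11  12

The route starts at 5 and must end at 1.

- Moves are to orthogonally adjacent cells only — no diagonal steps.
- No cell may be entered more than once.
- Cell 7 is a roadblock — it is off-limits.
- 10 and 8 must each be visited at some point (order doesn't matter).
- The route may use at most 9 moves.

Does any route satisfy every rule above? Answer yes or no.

yes

One route that works: 5 → 9 → 10 → 11 → 12 → 8 → 4 → 3 → 2 → 1.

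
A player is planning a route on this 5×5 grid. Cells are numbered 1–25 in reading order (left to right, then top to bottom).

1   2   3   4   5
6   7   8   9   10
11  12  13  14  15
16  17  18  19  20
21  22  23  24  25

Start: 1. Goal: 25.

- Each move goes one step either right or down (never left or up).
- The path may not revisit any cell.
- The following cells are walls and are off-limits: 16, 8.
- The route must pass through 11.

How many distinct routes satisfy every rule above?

A right/down-only route from 1 to 25 makes exactly 4 down-moves and 4 right-moves in some order.
With no other constraints that would be C(8,4) = 70 routes.
Split at 11 and multiply the segment counts (each segment already excludes blocked cells): 1→11: 1; 11→25: 10; product = 10.
That gives 10 routes.

10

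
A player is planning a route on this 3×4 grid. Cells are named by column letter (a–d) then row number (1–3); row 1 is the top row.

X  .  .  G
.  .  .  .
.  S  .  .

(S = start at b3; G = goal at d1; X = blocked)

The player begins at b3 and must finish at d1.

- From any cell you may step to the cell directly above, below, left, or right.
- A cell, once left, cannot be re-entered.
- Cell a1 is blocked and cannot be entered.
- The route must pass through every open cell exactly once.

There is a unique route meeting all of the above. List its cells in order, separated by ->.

Need to visit all 11 open cells exactly once, starting at b3 and ending at d1.
Cell b1 has only two open neighbours (b2 and c1), so the path must pass straight through it: one of those is the cell it's entered from and the other is where it exits.
Route from b3: left to a3, up to a2, right to b2, up to b1, right to c1, 2× down (reaching c3), right to d3, 2× up (reaching d1) — 10 moves in all.
Check: all 11 open cells covered.

b3 -> a3 -> a2 -> b2 -> b1 -> c1 -> c2 -> c3 -> d3 -> d2 -> d1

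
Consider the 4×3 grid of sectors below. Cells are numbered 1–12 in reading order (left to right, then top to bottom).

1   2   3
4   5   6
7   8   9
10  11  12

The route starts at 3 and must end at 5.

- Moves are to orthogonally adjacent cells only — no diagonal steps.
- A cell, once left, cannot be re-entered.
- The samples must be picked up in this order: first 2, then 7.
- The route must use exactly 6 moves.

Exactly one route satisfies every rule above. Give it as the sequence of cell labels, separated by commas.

The waypoints must appear in the order 2, 7, with no cell reused.
Route from 3: 2× left (reaching 1), 2× down (reaching 7), right to 8, up to 5 — 6 moves in all.
Check: order respected (2 at step 1, 7 at step 4); 6 moves as required.

3, 2, 1, 4, 7, 8, 5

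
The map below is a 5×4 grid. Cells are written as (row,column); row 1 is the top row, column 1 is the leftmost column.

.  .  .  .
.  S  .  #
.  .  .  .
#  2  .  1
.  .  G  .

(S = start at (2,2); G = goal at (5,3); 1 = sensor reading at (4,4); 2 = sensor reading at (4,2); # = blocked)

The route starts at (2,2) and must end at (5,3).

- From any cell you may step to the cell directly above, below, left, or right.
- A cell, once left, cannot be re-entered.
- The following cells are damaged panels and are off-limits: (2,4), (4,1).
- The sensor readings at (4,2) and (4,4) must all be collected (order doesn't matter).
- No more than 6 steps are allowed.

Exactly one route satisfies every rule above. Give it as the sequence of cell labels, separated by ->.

Any route must reach (4,2) and (4,4) and still end at (5,3) within 6 moves, so the order of the required stops is forced.
Route from (2,2): down 2 to (4,2), right 2 to (4,4), down 1 to (5,4), left 1 to (5,3) — 6 moves in all.
Check: all required cells visited; 6 ≤ 6 moves.

(2,2) -> (3,2) -> (4,2) -> (4,3) -> (4,4) -> (5,4) -> (5,3)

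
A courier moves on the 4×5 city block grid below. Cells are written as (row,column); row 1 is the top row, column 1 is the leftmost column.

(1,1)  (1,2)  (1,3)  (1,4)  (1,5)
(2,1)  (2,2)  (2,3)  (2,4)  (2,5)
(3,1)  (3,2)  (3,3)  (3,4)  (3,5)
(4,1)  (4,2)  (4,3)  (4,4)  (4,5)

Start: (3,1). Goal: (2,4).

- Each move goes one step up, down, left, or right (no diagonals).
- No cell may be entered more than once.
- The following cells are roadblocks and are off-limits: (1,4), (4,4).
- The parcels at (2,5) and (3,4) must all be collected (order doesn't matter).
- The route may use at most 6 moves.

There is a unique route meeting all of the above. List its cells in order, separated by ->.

The 6-move cap with required stops at (2,5), (3,4) leaves no slack for detours.
Route from (3,1): right 4 to (3,5), up 1 to (2,5), left 1 to (2,4) — 6 moves in all.
Check: all required cells visited; 6 ≤ 6 moves.

(3,1) -> (3,2) -> (3,3) -> (3,4) -> (3,5) -> (2,5) -> (2,4)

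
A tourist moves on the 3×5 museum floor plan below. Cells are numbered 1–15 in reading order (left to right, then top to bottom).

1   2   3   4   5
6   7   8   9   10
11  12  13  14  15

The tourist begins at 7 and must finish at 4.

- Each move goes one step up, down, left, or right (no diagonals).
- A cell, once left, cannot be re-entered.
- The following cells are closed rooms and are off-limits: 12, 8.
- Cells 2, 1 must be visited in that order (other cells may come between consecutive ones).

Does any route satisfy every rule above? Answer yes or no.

no

Ignoring the required order, 1 revisit-free route from 7 to 4 passes through all of 2 and 1; the waypoint orders that occur are 1 → 2 (1) — never 2 → 1.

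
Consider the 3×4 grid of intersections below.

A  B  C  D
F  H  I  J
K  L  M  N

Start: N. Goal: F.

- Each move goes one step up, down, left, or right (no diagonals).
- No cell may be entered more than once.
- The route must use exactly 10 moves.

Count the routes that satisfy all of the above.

Need simple routes of exactly 10 moves from N to F (Manhattan distance 4, so 3 moves are spent on a detour and 3 undoing it).
Enumerating: N J D C I M L H B A F | N J D C B H I M L K F | N M I J D C B H L K F | N M L H I J D C B A F.
That gives 4 routes.

4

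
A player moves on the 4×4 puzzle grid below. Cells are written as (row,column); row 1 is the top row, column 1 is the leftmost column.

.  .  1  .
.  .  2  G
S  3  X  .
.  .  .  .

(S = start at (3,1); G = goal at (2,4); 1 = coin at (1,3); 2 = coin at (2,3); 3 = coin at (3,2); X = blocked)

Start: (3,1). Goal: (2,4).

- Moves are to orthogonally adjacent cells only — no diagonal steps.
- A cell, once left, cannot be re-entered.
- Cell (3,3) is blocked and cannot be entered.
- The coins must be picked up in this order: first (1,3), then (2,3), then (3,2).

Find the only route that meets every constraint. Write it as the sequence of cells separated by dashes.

The waypoints must appear in the order (1,3), (2,3), (3,2), with no cell reused.
Route from (3,1): 2× up (reaching (1,1)), 2× right (reaching (1,3)), down to (2,3), left to (2,2), 2× down (reaching (4,2)), 2× right (reaching (4,4)), 2× up (reaching (2,4)) — 12 moves in all.
Check: order respected (1 at step 4, 2 at step 5, 3 at step 7).

(3,1) - (2,1) - (1,1) - (1,2) - (1,3) - (2,3) - (2,2) - (3,2) - (4,2) - (4,3) - (4,4) - (3,4) - (2,4)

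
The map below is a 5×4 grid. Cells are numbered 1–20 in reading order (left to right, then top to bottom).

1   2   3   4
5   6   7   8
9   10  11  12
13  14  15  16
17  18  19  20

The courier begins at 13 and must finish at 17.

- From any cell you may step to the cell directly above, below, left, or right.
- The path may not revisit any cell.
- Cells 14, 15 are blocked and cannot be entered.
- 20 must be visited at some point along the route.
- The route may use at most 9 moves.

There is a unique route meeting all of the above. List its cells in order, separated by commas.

Any route must reach 20 and still end at 17 within 9 moves, so the order of the required stops is forced.
Route from 13: up 1 to 9, right 3 to 12, down 2 to 20, left 3 to 17 — 9 moves in all.
Check: all required cells visited; 9 ≤ 9 moves.

13, 9, 10, 11, 12, 16, 20, 19, 18, 17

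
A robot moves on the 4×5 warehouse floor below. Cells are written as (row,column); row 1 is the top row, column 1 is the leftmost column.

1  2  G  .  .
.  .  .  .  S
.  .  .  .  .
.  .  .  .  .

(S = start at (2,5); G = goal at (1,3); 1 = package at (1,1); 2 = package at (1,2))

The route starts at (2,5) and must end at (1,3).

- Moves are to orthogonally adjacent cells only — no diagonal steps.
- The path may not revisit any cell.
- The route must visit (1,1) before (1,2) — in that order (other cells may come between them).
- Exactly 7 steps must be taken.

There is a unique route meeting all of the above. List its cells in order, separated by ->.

(2,5) -> (2,4) -> (2,3) -> (2,2) -> (2,1) -> (1,1) -> (1,2) -> (1,3)

The waypoints must appear in the order (1,1), (1,2), with no cell reused.
Route from (2,5): 4× left (reaching (2,1)), up to (1,1), 2× right (reaching (1,3)) — 7 moves in all.
Check: order respected (1 at step 5, 2 at step 6); 7 moves as required.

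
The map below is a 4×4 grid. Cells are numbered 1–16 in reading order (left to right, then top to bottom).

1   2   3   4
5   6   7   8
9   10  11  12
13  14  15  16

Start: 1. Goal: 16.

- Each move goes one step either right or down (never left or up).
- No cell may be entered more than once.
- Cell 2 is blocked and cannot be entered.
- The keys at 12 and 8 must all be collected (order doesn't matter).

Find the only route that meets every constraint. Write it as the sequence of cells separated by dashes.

1 - 5 - 6 - 7 - 8 - 12 - 16

Moves only go right or down, so the column and row indices never decrease.
Route from 1: down to 5, 3× right (reaching 8), 2× down (reaching 16) — 6 moves in all.
Check: all required cells visited.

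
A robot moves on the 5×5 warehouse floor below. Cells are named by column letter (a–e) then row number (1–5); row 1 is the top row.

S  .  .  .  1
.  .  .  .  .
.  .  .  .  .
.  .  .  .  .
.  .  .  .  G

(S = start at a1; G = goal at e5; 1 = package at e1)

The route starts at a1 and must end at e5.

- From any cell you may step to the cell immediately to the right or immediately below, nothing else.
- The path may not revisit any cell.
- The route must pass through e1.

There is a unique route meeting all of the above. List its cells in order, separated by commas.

Moves only go right or down, so the column and row indices never decrease.
Route from a1: 4× right (reaching e1), 4× down (reaching e5) — 8 moves in all.
Check: all required cells visited.

a1, b1, c1, d1, e1, e2, e3, e4, e5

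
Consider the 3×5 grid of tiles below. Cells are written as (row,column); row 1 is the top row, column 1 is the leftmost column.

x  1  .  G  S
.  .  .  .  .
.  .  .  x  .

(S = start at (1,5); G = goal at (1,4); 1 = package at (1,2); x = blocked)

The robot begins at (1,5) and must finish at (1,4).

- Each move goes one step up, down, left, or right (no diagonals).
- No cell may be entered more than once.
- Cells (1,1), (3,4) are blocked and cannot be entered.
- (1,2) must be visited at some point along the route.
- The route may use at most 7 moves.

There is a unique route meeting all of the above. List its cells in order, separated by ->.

The 7-move cap with required stops at (1,2) leaves no slack for detours.
Route from (1,5): down 1 to (2,5), left 3 to (2,2), up 1 to (1,2), right 2 to (1,4) — 7 moves in all.
Check: all required cells visited; 7 ≤ 7 moves.

(1,5) -> (2,5) -> (2,4) -> (2,3) -> (2,2) -> (1,2) -> (1,3) -> (1,4)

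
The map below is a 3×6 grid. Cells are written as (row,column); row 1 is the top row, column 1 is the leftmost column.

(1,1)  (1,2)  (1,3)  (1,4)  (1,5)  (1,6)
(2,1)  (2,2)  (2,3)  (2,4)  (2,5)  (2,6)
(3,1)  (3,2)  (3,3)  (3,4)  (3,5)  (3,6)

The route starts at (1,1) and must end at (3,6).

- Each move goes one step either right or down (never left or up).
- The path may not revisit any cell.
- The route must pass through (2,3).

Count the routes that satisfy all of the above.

12

A right/down-only route from (1,1) to (3,6) makes exactly 2 down-moves and 5 right-moves in some order.
With no other constraints that would be C(7,2) = 21 routes.
Split at (2,3) and multiply the segment counts: (1,1)→(2,3): 3; (2,3)→(3,6): 4; product = 12.
That gives 12 routes.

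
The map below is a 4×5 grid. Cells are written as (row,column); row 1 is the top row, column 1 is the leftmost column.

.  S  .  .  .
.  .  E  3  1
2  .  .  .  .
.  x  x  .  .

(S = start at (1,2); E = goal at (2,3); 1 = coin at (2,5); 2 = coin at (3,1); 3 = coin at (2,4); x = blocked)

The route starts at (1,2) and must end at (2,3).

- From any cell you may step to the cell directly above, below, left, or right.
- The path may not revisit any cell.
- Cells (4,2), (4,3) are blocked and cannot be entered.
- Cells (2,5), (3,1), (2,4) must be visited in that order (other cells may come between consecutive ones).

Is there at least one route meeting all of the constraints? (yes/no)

Ignoring the required order, 17 revisit-free routes from (1,2) to (2,3) pass through all of (2,5), (3,1), and (2,4); the waypoint orders that occur are (3,1) → (2,5) → (2,4) (12); (3,1) → (2,4) → (2,5) (2); (2,4) → (2,5) → (3,1) (2); (2,5) → (2,4) → (3,1) (1) — never (2,5) → (3,1) → (2,4).

no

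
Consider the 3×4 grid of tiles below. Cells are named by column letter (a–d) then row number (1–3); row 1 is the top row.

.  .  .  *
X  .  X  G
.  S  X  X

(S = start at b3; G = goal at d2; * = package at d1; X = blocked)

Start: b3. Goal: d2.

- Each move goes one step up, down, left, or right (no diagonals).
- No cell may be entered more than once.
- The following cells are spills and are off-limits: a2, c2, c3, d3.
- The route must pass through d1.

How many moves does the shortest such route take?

Any route passes through d1 somewhere between b3 and d2. Summing Manhattan distances along the two legs (b3 → d1 → d2) gives a lower bound of 4 + 1 = 5 moves.
A route of 5 moves achieves this: b3 → b2 → b1 → c1 → d1 → d2.
Since 5 matches the lower bound, it is optimal.

5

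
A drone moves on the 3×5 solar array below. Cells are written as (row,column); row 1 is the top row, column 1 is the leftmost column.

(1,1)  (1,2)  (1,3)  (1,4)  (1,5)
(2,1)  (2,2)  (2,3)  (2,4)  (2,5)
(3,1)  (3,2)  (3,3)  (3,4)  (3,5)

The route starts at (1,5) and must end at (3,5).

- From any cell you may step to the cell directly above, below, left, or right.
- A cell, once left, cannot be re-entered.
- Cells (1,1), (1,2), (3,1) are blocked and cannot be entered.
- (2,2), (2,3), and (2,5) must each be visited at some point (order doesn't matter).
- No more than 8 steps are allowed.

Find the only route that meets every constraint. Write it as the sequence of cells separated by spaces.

The 8-move cap with required stops at (2,2), (2,3), (2,5) leaves no slack for detours.
Route from (1,5): down to (2,5), 3× left (reaching (2,2)), down to (3,2), 3× right (reaching (3,5)) — 8 moves in all.
Check: all required cells visited; 8 ≤ 8 moves.

(1,5) (2,5) (2,4) (2,3) (2,2) (3,2) (3,3) (3,4) (3,5)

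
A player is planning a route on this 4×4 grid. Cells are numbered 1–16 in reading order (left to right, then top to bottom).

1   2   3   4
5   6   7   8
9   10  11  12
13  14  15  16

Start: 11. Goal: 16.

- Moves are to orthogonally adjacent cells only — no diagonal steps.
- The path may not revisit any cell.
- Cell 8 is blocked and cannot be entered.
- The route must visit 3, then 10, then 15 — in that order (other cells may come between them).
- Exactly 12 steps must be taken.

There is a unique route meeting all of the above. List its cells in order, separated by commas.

The waypoints must appear in the order 3, 10, 15, with no cell reused.
Route from 11: up 2 to 3, left 2 to 1, down 1 to 5, right 1 to 6, down 1 to 10, left 1 to 9, down 1 to 13, right 3 to 16 — 12 moves in all.
Check: order respected (3 at step 2, 10 at step 7, 15 at step 11); 12 moves as required.

11, 7, 3, 2, 1, 5, 6, 10, 9, 13, 14, 15, 16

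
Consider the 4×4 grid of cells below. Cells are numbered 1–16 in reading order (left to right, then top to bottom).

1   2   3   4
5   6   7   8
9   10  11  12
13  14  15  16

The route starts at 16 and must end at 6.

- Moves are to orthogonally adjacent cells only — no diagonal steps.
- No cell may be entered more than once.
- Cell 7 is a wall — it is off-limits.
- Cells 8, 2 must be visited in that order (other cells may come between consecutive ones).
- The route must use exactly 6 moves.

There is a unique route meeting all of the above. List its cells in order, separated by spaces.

16 12 8 4 3 2 6

The waypoints must appear in the order 8, 2, with no cell reused.
Route from 16: up 3 to 4, left 2 to 2, down 1 to 6 — 6 moves in all.
Check: order respected (8 at step 2, 2 at step 5); 6 moves as required.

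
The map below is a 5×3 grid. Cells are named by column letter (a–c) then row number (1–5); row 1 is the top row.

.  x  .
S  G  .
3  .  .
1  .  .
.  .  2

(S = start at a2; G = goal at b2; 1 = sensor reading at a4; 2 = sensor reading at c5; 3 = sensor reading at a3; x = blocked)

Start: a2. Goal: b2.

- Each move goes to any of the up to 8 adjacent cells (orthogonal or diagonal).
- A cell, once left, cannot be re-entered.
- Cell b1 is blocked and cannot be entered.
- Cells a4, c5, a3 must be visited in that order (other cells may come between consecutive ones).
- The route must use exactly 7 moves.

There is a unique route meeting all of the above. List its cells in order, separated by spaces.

The waypoints must appear in the order a4, c5, a3, with no cell reused.
Route from a2: down-right 1 to b3, down-left 1 to a4, down-right 1 to b5, right 1 to c5, up-left 2 to a3, up-right 1 to b2 — 7 moves in all.
Check: order respected (1 at step 2, 2 at step 4, 3 at step 6); 7 moves as required.

a2 b3 a4 b5 c5 b4 a3 b2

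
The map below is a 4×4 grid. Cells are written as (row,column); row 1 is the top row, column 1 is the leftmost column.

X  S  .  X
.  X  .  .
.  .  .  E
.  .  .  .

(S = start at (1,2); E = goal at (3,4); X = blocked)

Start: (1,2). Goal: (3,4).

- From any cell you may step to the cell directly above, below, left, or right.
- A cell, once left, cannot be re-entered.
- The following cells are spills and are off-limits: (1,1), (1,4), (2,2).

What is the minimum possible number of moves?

4

The Manhattan distance from (1,2) to (3,4) is |1−3| + |2−4| = 4, so at least 4 moves are needed.
A route of 4 moves achieves this: (1,2) → (1,3) → (2,3) → (3,3) → (3,4).
Since 4 matches the lower bound, it is optimal.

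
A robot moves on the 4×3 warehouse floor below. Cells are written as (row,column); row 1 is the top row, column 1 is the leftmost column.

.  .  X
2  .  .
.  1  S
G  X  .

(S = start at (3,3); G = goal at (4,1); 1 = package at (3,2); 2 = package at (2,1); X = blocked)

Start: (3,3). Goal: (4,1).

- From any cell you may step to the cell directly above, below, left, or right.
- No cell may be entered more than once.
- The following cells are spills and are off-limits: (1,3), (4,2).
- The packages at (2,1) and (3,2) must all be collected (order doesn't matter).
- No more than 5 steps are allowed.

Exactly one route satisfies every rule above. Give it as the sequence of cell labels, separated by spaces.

Any route must reach (2,1) and (3,2) and still end at (4,1) within 5 moves, so the order of the required stops is forced.
Route from (3,3): left to (3,2), up to (2,2), left to (2,1), 2× down (reaching (4,1)) — 5 moves in all.
Check: all required cells visited; 5 ≤ 5 moves.

(3,3) (3,2) (2,2) (2,1) (3,1) (4,1)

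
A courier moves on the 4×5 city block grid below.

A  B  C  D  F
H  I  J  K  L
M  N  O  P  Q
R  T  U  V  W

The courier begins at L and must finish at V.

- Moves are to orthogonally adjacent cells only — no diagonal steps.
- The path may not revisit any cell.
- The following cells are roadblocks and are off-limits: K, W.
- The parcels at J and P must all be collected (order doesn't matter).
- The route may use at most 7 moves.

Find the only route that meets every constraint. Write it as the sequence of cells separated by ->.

L -> F -> D -> C -> J -> O -> P -> V

The budget equals the shortest possible length, so every move has to be on a shortest route through the required cells.
Route from L: up 1 to F, left 2 to C, down 2 to O, right 1 to P, down 1 to V — 7 moves in all.
Check: all required cells visited; 7 ≤ 7 moves.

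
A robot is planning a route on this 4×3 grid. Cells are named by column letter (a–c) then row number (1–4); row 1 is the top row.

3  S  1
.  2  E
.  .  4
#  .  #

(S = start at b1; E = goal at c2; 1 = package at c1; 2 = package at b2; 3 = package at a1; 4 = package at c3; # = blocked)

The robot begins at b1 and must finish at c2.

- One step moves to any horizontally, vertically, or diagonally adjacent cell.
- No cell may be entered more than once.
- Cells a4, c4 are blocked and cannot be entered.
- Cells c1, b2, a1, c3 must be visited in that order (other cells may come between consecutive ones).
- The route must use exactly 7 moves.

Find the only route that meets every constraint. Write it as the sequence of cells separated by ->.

The waypoints must appear in the order c1, b2, a1, c3, with no cell reused.
Route from b1: right 1 to c1, down-left 1 to b2, up-left 1 to a1, down 1 to a2, down-right 1 to b3, right 1 to c3, up 1 to c2 — 7 moves in all.
Check: order respected (1 at step 1, 2 at step 2, 3 at step 3, 4 at step 6); 7 moves as required.

b1 -> c1 -> b2 -> a1 -> a2 -> b3 -> c3 -> c2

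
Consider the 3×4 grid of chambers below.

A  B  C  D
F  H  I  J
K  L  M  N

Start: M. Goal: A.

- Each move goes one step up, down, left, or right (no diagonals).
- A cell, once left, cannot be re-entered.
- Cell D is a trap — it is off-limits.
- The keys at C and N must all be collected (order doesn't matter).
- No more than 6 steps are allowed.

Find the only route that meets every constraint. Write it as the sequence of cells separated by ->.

Any route must reach C and N and still end at A within 6 moves, so the order of the required stops is forced.
Route from M: right to N, up to J, left to I, up to C, 2× left (reaching A) — 6 moves in all.
Check: all required cells visited; 6 ≤ 6 moves.

M -> N -> J -> I -> C -> B -> A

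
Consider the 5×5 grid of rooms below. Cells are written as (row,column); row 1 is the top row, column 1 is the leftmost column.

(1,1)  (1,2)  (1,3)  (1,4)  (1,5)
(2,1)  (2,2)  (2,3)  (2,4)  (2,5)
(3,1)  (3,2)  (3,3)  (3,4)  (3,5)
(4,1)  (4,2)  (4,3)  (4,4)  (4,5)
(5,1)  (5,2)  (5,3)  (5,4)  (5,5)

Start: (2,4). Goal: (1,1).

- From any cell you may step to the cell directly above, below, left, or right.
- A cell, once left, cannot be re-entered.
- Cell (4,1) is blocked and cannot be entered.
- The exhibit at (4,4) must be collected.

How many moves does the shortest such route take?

8

Any route passes through (4,4) somewhere between (2,4) and (1,1). Summing Manhattan distances along the two legs ((2,4) → (4,4) → (1,1)) gives a lower bound of 2 + 6 = 8 moves.
A route of 8 moves achieves this: (2,4) → (3,4) → (4,4) → (4,3) → (3,3) → (2,3) → (1,3) → (1,2) → (1,1).
Since 8 matches the lower bound, it is optimal.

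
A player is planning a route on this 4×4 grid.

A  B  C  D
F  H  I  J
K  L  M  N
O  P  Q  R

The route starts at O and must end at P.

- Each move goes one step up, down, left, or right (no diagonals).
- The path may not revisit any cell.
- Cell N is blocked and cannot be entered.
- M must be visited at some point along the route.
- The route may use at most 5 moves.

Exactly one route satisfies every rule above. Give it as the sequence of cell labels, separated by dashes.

O - K - L - M - Q - P

Any route must reach M and still end at P within 5 moves, so the order of the required stops is forced.
Route from O: up to K, 2× right (reaching M), down to Q, left to P — 5 moves in all.
Check: all required cells visited; 5 ≤ 5 moves.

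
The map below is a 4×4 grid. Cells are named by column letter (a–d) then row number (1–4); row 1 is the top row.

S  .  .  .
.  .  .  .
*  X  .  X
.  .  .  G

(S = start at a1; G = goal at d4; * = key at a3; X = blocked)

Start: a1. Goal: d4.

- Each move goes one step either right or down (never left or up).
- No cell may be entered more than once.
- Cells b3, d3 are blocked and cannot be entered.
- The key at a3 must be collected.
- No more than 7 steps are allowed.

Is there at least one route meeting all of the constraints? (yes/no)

yes

One route that works: a1 → a2 → a3 → a4 → b4 → c4 → d4.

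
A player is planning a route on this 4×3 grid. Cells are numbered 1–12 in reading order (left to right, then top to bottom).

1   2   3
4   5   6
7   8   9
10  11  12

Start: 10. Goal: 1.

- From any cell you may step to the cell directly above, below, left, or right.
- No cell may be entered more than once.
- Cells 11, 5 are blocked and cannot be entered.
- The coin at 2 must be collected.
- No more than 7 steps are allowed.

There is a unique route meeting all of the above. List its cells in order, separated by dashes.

10 - 7 - 8 - 9 - 6 - 3 - 2 - 1

The budget equals the shortest possible length, so every move has to be on a shortest route through the required cells.
Route from 10: up to 7, 2× right (reaching 9), 2× up (reaching 3), 2× left (reaching 1) — 7 moves in all.
Check: all required cells visited; 7 ≤ 7 moves.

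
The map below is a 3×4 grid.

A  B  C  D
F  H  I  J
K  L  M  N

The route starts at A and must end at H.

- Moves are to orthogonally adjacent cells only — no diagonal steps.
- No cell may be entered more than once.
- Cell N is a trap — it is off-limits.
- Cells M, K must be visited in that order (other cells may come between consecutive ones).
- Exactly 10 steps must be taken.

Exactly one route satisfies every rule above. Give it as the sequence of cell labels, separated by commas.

The waypoints must appear in the order M, K, with no cell reused.
Route from A: 3× right (reaching D), down to J, left to I, down to M, 2× left (reaching K), up to F, right to H — 10 moves in all.
Check: order respected (M at step 6, K at step 8); 10 moves as required.

A, B, C, D, J, I, M, L, K, F, H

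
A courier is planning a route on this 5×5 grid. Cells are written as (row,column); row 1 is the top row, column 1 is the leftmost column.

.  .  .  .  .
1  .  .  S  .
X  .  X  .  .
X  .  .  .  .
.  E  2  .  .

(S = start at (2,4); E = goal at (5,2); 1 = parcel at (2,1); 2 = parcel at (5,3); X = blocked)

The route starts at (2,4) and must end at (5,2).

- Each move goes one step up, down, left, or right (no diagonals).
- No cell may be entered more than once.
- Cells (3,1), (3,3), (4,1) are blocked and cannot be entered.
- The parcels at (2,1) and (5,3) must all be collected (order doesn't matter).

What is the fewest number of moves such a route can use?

11

Any route passes through (2,1) and (5,3) in some order between (2,4) and (5,2). Summing Manhattan distances along each leg and taking the cheapest ordering ((2,4) → (2,1) → (5,3) → (5,2)) gives a lower bound of 3 + 5 + 1 = 9 moves.
The shortest route satisfying every rule uses 11 moves: (2,4) → (1,4) → (1,3) → (1,2) → (1,1) → (2,1) → (2,2) → (3,2) → (4,2) → (4,3) → (5,3) → (5,2).
The bound of 9 isn't tight here; checking systematically, no route of length 9 through 10 satisfies every constraint, so 11 is the minimum.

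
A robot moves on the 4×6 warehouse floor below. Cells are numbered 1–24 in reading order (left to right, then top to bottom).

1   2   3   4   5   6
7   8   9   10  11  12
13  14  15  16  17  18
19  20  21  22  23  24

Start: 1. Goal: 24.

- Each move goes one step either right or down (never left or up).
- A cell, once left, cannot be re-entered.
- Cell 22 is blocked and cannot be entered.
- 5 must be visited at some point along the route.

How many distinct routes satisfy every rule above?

A right/down-only route from 1 to 24 makes exactly 3 down-moves and 5 right-moves in some order.
With no other constraints that would be C(8,3) = 56 routes.
Split at 5 and multiply the segment counts (each segment already excludes blocked cells): 1→5: 1; 5→24: 4; product = 4.
That gives 4 routes.

4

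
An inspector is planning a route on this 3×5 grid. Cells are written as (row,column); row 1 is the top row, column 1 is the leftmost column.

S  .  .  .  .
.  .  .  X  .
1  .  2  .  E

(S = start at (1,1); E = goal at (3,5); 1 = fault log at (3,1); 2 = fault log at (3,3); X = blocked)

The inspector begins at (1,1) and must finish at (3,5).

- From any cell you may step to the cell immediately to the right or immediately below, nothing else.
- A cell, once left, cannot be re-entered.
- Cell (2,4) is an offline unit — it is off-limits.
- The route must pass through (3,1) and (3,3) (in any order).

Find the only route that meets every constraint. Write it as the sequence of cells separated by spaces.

Moves only go right or down, so the column and row indices never decrease.
Route from (1,1): 2× down (reaching (3,1)), 4× right (reaching (3,5)) — 6 moves in all.
Check: all required cells visited.

(1,1) (2,1) (3,1) (3,2) (3,3) (3,4) (3,5)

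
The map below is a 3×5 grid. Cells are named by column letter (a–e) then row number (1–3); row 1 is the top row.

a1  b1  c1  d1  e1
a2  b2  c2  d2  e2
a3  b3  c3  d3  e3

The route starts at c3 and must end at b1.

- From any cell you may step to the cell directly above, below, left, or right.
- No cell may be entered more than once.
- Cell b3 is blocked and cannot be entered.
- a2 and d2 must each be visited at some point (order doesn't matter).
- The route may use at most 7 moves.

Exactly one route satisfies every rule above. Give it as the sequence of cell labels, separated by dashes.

Any route must reach a2 and d2 and still end at b1 within 7 moves, so the order of the required stops is forced.
Route from c3: right 1 to d3, up 1 to d2, left 3 to a2, up 1 to a1, right 1 to b1 — 7 moves in all.
Check: all required cells visited; 7 ≤ 7 moves.

c3 - d3 - d2 - c2 - b2 - a2 - a1 - b1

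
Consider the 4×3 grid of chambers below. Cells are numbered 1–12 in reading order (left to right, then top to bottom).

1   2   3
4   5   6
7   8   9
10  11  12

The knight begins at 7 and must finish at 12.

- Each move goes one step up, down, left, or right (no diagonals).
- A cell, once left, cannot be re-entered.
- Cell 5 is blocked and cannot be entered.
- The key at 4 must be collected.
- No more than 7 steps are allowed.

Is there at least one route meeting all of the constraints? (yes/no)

yes

One route that works: 7 → 4 → 1 → 2 → 3 → 6 → 9 → 12.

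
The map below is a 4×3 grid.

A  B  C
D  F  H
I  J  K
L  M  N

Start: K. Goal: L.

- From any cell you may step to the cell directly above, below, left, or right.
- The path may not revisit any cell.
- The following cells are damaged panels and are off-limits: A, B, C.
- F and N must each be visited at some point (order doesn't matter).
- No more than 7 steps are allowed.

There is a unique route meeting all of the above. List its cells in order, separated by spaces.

K N M J F D I L

The 7-move cap with required stops at F, N leaves no slack for detours.
Route from K: down 1 to N, left 1 to M, up 2 to F, left 1 to D, down 2 to L — 7 moves in all.
Check: all required cells visited; 7 ≤ 7 moves.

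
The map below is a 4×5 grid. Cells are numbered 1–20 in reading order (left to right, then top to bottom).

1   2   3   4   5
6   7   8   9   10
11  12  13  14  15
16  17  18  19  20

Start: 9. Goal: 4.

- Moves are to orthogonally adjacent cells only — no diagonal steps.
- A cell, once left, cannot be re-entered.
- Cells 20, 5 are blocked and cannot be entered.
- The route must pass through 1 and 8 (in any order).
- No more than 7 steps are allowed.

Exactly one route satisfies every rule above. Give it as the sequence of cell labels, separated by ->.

Any route must reach 1 and 8 and still end at 4 within 7 moves, so the order of the required stops is forced.
Route from 9: left 3 to 6, up 1 to 1, right 3 to 4 — 7 moves in all.
Check: all required cells visited; 7 ≤ 7 moves.

9 -> 8 -> 7 -> 6 -> 1 -> 2 -> 3 -> 4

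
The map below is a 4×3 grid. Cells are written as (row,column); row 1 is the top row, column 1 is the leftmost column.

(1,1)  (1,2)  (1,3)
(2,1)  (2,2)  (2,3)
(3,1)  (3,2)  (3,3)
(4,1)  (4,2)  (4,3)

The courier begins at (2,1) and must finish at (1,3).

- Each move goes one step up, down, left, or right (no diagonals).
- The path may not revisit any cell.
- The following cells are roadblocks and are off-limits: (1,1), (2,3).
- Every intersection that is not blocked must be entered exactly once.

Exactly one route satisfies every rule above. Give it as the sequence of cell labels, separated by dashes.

Need to visit all 10 open cells exactly once, starting at (2,1) and ending at (1,3).
Route from (2,1): 2× down (reaching (4,1)), 2× right (reaching (4,3)), up to (3,3), left to (3,2), 2× up (reaching (1,2)), right to (1,3) — 9 moves in all.
Check: all 10 open cells covered.

(2,1) - (3,1) - (4,1) - (4,2) - (4,3) - (3,3) - (3,2) - (2,2) - (1,2) - (1,3)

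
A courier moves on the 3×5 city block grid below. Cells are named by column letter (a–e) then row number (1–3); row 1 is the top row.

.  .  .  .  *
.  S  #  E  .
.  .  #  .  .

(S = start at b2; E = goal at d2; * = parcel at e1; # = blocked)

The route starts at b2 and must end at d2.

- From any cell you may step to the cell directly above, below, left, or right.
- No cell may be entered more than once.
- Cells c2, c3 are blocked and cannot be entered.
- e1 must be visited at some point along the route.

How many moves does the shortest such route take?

6

Any route passes through e1 somewhere between b2 and d2. Summing Manhattan distances along the two legs (b2 → e1 → d2) gives a lower bound of 4 + 2 = 6 moves.
A route of 6 moves achieves this: b2 → b1 → c1 → d1 → e1 → e2 → d2.
Since 6 matches the lower bound, it is optimal.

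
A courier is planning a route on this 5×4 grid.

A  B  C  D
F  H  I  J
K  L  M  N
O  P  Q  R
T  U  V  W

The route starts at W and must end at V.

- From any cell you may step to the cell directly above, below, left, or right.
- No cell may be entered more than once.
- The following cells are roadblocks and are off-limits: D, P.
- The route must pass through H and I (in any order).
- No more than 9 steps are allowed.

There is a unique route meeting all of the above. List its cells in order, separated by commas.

W, R, N, J, I, H, L, M, Q, V

The budget equals the shortest possible length, so every move has to be on a shortest route through the required cells.
Route from W: 3× up (reaching J), 2× left (reaching H), down to L, right to M, 2× down (reaching V) — 9 moves in all.
Check: all required cells visited; 9 ≤ 9 moves.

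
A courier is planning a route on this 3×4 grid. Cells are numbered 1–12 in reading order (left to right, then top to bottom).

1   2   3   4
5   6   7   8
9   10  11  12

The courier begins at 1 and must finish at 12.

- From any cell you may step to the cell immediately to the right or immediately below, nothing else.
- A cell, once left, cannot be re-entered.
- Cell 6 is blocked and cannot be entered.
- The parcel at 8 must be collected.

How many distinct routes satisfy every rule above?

A right/down-only route from 1 to 12 makes exactly 2 down-moves and 3 right-moves in some order.
With no other constraints that would be C(5,2) = 10 routes.
Split at 8 and multiply the segment counts (each segment already excludes blocked cells): 1→8: 2; 8→12: 1; product = 2.
That gives 2 routes.

2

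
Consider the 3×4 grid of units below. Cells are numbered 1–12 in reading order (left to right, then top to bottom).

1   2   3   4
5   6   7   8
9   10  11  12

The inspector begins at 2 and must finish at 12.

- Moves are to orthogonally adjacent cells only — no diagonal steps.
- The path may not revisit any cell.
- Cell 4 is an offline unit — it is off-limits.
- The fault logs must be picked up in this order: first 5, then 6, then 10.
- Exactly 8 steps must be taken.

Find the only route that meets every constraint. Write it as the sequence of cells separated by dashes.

The waypoints must appear in the order 5, 6, 10, with no cell reused.
Route from 2: left to 1, down to 5, right to 6, down to 10, right to 11, up to 7, right to 8, down to 12 — 8 moves in all.
Check: order respected (5 at step 2, 6 at step 3, 10 at step 4); 8 moves as required.

2 - 1 - 5 - 6 - 10 - 11 - 7 - 8 - 12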